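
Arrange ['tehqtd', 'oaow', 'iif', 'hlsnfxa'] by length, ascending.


Compute lengths:
  'tehqtd' has length 6
  'oaow' has length 4
  'iif' has length 3
  'hlsnfxa' has length 7
Lengths in increasing order: 3 < 4 < 6 < 7
Listing the words in that order gives the answer.
Final answer: ['iif', 'oaow', 'tehqtd', 'hlsnfxa']


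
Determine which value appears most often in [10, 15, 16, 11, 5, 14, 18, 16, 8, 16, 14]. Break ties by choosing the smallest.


Count the frequency of each value:
  5 appears 1 time(s)
  8 appears 1 time(s)
  10 appears 1 time(s)
  11 appears 1 time(s)
  14 appears 2 time(s)
  15 appears 1 time(s)
  16 appears 3 time(s)
  18 appears 1 time(s)
Maximum frequency is 3.
Only 16 reaches that frequency, so it is the mode.
Final answer: 16


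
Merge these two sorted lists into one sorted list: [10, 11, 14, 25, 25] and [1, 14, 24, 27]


List A: [10, 11, 14, 25, 25]
List B: [1, 14, 24, 27]
Repeatedly compare the front elements and take the smaller:
  10 vs 1 -> take 1
  10 vs 14 -> take 10
  11 vs 14 -> take 11
  14 vs 14 -> take 14
  25 vs 14 -> take 14
  25 vs 24 -> take 24
  25 vs 27 -> take 25
  25 vs 27 -> take 25
  A is exhausted; append the rest of B: [27]
Final answer: [1, 10, 11, 14, 14, 24, 25, 25, 27]


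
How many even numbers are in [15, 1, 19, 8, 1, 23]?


Check each element:
  15 is odd
  1 is odd
  19 is odd
  8 is even
  1 is odd
  23 is odd
Evens: [8]
Count of evens = 1
Final answer: 1


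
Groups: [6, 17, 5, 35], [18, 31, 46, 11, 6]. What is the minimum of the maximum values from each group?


Find max of each group:
  Group 1: [6, 17, 5, 35] -> max = 35
  Group 2: [18, 31, 46, 11, 6] -> max = 46
Maxes: [35, 46]
Minimum of maxes = 35
Final answer: 35


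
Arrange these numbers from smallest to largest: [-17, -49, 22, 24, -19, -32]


Original list: [-17, -49, 22, 24, -19, -32]
Repeatedly take the smallest remaining element:
  Remaining [-17, -49, 22, 24, -19, -32] -> smallest is -49
  Remaining [-17, 22, 24, -19, -32] -> smallest is -32
  Remaining [-17, 22, 24, -19] -> smallest is -19
  Remaining [-17, 22, 24] -> smallest is -17
  Remaining [22, 24] -> smallest is 22
  Remaining [24] -> smallest is 24
Collecting the picks in order gives the sorted list.
Final answer: [-49, -32, -19, -17, 22, 24]


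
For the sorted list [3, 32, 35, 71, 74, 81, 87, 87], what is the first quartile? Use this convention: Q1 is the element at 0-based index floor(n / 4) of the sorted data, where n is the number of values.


The list has n = 8 elements.
Q1 index = floor(8 / 4) = floor(2) = 2
Counting from index 0 in the sorted data, the element at index 2 is 35.
Final answer: 35


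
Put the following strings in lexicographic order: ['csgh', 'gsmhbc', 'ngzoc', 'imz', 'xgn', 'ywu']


Compare strings character by character (the first differing letter decides):
  'csgh' < 'gsmhbc' since 'c' < 'g' at position 1
  'gsmhbc' < 'imz' since 'g' < 'i' at position 1
  'imz' < 'ngzoc' since 'i' < 'n' at position 1
  'ngzoc' < 'xgn' since 'n' < 'x' at position 1
  'xgn' < 'ywu' since 'x' < 'y' at position 1
Chaining these comparisons gives the alphabetical order.
Final answer: ['csgh', 'gsmhbc', 'imz', 'ngzoc', 'xgn', 'ywu']


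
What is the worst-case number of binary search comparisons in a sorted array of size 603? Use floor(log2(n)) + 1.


Binary search halves the search space each step.
Maximum comparisons = floor(log2(603)) + 1
log2(603) = 9.236
floor(log2(603)) = 9, so 9 + 1 = 10
Final answer: 10


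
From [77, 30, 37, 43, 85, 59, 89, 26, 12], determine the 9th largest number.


Sort descending: [89, 85, 77, 59, 43, 37, 30, 26, 12]
The 9th element (1-indexed) is at index 8.
Value = 12
Final answer: 12


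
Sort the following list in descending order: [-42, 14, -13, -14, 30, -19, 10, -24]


Original list: [-42, 14, -13, -14, 30, -19, 10, -24]
Repeatedly take the largest remaining element:
  Remaining [-42, 14, -13, -14, 30, -19, 10, -24] -> largest is 30
  Remaining [-42, 14, -13, -14, -19, 10, -24] -> largest is 14
  Remaining [-42, -13, -14, -19, 10, -24] -> largest is 10
  Remaining [-42, -13, -14, -19, -24] -> largest is -13
  Remaining [-42, -14, -19, -24] -> largest is -14
  Remaining [-42, -19, -24] -> largest is -19
  Remaining [-42, -24] -> largest is -24
  Remaining [-42] -> largest is -42
Collecting the picks in order gives the descending list.
Final answer: [30, 14, 10, -13, -14, -19, -24, -42]


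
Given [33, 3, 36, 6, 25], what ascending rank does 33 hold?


Sort ascending: [3, 6, 25, 33, 36]
Find 33 in the sorted list.
33 is at position 4 (1-indexed).
Final answer: 4


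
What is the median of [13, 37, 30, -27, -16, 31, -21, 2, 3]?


First, sort the list: [-27, -21, -16, 2, 3, 13, 30, 31, 37]
The list has 9 elements (odd count).
The middle index is 4 (0-based), and the element there is 3.
Final answer: 3


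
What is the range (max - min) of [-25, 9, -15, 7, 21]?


Maximum value: 21
Minimum value: -25
Range = 21 - (-25) = 46
Final answer: 46


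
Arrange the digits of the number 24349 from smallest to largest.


The number 24349 has digits: 2, 4, 3, 4, 9
Sorted: 2, 3, 4, 4, 9
Joining the sorted digits gives the result.
Final answer: 23449


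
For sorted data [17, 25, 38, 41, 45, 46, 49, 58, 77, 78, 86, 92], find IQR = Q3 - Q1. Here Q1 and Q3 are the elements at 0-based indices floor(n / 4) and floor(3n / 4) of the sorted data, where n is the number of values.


The data has n = 12 elements.
Q1 index = floor(12 / 4) = floor(3) = 3; Q3 index = floor(3 * 12 / 4) = floor(9) = 9
Q1 = element at index 3 = 41
Q3 = element at index 9 = 78
IQR = 78 - 41 = 37
Final answer: 37


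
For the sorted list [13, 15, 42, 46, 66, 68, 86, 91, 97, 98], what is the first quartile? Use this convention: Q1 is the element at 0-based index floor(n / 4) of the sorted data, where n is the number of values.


The list has n = 10 elements.
Q1 index = floor(10 / 4) = floor(2.5) = 2
Counting from index 0 in the sorted data, the element at index 2 is 42.
Final answer: 42


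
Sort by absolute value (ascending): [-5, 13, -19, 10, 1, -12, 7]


Compute absolute values:
  |-5| = 5
  |13| = 13
  |-19| = 19
  |10| = 10
  |1| = 1
  |-12| = 12
  |7| = 7
Absolute values in increasing order: 1 < 5 < 7 < 10 < 12 < 13 < 19
Listing the original numbers in that order gives the answer.
Final answer: [1, -5, 7, 10, -12, 13, -19]


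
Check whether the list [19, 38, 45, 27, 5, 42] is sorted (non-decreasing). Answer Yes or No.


Check consecutive pairs:
  19 <= 38? True
  38 <= 45? True
  45 <= 27? False
  27 <= 5? False
  5 <= 42? True
2 consecutive pair(s) are out of order, so the list is not sorted.
Final answer: No


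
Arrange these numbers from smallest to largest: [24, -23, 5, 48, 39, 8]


Original list: [24, -23, 5, 48, 39, 8]
Repeatedly take the smallest remaining element:
  Remaining [24, -23, 5, 48, 39, 8] -> smallest is -23
  Remaining [24, 5, 48, 39, 8] -> smallest is 5
  Remaining [24, 48, 39, 8] -> smallest is 8
  Remaining [24, 48, 39] -> smallest is 24
  Remaining [48, 39] -> smallest is 39
  Remaining [48] -> smallest is 48
Collecting the picks in order gives the sorted list.
Final answer: [-23, 5, 8, 24, 39, 48]


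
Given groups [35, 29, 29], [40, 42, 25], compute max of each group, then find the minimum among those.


Find max of each group:
  Group 1: [35, 29, 29] -> max = 35
  Group 2: [40, 42, 25] -> max = 42
Maxes: [35, 42]
Minimum of maxes = 35
Final answer: 35


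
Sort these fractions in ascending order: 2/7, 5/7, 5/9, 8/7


Convert to decimal for comparison:
  2/7 = 0.2857
  5/7 = 0.7143
  5/9 = 0.5556
  8/7 = 1.1429
Decimals in increasing order: 0.2857 < 0.5556 < 0.7143 < 1.1429
Writing each back as its fraction gives the sorted order.
Final answer: 2/7, 5/9, 5/7, 8/7


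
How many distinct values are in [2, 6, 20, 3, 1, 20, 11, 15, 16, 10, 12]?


List all unique values:
Distinct values: [1, 2, 3, 6, 10, 11, 12, 15, 16, 20]
Count = 10
Final answer: 10


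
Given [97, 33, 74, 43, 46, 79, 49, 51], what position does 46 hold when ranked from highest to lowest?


Sort descending: [97, 79, 74, 51, 49, 46, 43, 33]
Find 46 in the sorted list.
46 is at position 6.
Final answer: 6


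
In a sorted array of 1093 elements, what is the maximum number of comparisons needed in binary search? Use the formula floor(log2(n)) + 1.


Binary search halves the search space each step.
Maximum comparisons = floor(log2(1093)) + 1
log2(1093) = 10.0941
floor(log2(1093)) = 10, so 10 + 1 = 11
Final answer: 11


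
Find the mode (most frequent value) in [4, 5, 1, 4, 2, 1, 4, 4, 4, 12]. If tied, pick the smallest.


Count the frequency of each value:
  1 appears 2 time(s)
  2 appears 1 time(s)
  4 appears 5 time(s)
  5 appears 1 time(s)
  12 appears 1 time(s)
Maximum frequency is 5.
Only 4 reaches that frequency, so it is the mode.
Final answer: 4


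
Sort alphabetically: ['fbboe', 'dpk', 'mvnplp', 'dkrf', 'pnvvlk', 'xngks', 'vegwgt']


Compare strings character by character (the first differing letter decides):
  'dkrf' < 'dpk' since 'k' < 'p' at position 2
  'dpk' < 'fbboe' since 'd' < 'f' at position 1
  'fbboe' < 'mvnplp' since 'f' < 'm' at position 1
  'mvnplp' < 'pnvvlk' since 'm' < 'p' at position 1
  'pnvvlk' < 'vegwgt' since 'p' < 'v' at position 1
  'vegwgt' < 'xngks' since 'v' < 'x' at position 1
Chaining these comparisons gives the alphabetical order.
Final answer: ['dkrf', 'dpk', 'fbboe', 'mvnplp', 'pnvvlk', 'vegwgt', 'xngks']


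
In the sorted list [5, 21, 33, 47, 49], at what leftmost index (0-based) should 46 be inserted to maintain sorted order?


List is sorted: [5, 21, 33, 47, 49]
We need the leftmost position where 46 can be inserted, i.e. the first index whose element is >= 46 (or the end of the list if none is).
Binary search with low=0, high=5 (0-based indices):
  low=0, high=5, mid=2: a[2]=33 < 46, so low = 3
  low=3, high=5, mid=4: a[4]=49 >= 46, so high = 4
  low=3, high=4, mid=3: a[3]=47 >= 46, so high = 3
Now low = high = 3, so the insertion index is 3.
Final answer: 3


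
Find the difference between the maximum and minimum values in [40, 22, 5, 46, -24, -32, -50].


Maximum value: 46
Minimum value: -50
Range = 46 - (-50) = 96
Final answer: 96


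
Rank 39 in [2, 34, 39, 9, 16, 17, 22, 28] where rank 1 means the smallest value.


Sort ascending: [2, 9, 16, 17, 22, 28, 34, 39]
Find 39 in the sorted list.
39 is at position 8 (1-indexed).
Final answer: 8


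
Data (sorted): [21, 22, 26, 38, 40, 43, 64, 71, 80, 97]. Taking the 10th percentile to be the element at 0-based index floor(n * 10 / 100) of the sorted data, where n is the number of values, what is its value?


The dataset has n = 10 elements.
Index = floor(10 * 10 / 100) = floor(100 / 100) = floor(1) = 1
Counting from index 0 in the sorted data, the element at index 1 is 22.
Final answer: 22


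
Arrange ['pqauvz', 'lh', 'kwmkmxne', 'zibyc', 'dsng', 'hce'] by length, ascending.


Compute lengths:
  'pqauvz' has length 6
  'lh' has length 2
  'kwmkmxne' has length 8
  'zibyc' has length 5
  'dsng' has length 4
  'hce' has length 3
Lengths in increasing order: 2 < 3 < 4 < 5 < 6 < 8
Listing the words in that order gives the answer.
Final answer: ['lh', 'hce', 'dsng', 'zibyc', 'pqauvz', 'kwmkmxne']


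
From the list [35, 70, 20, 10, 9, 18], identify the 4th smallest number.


Sort ascending: [9, 10, 18, 20, 35, 70]
The 4th element (1-indexed) is at index 3.
Value = 20
Final answer: 20


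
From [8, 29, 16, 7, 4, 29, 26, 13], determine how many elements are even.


Check each element:
  8 is even
  29 is odd
  16 is even
  7 is odd
  4 is even
  29 is odd
  26 is even
  13 is odd
Evens: [8, 16, 4, 26]
Count of evens = 4
Final answer: 4


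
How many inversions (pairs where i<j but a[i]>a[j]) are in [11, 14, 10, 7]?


For each element, count the later elements that are smaller than it:
  11 (index 0): smaller elements after it = [10, 7] -> 2
  14 (index 1): smaller elements after it = [10, 7] -> 2
  10 (index 2): smaller elements after it = [7] -> 1
Total inversions = 2 + 2 + 1 = 5
Final answer: 5


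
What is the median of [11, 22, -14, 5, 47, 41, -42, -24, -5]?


First, sort the list: [-42, -24, -14, -5, 5, 11, 22, 41, 47]
The list has 9 elements (odd count).
The middle index is 4 (0-based), and the element there is 5.
Final answer: 5


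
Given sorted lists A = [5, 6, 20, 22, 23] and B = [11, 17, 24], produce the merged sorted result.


List A: [5, 6, 20, 22, 23]
List B: [11, 17, 24]
Repeatedly compare the front elements and take the smaller:
  5 vs 11 -> take 5
  6 vs 11 -> take 6
  20 vs 11 -> take 11
  20 vs 17 -> take 17
  20 vs 24 -> take 20
  22 vs 24 -> take 22
  23 vs 24 -> take 23
  A is exhausted; append the rest of B: [24]
Final answer: [5, 6, 11, 17, 20, 22, 23, 24]


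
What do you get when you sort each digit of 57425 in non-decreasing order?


The number 57425 has digits: 5, 7, 4, 2, 5
Sorted: 2, 4, 5, 5, 7
Joining the sorted digits gives the result.
Final answer: 24557


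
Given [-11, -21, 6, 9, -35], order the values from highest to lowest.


Original list: [-11, -21, 6, 9, -35]
Repeatedly take the largest remaining element:
  Remaining [-11, -21, 6, 9, -35] -> largest is 9
  Remaining [-11, -21, 6, -35] -> largest is 6
  Remaining [-11, -21, -35] -> largest is -11
  Remaining [-21, -35] -> largest is -21
  Remaining [-35] -> largest is -35
Collecting the picks in order gives the descending list.
Final answer: [9, 6, -11, -21, -35]


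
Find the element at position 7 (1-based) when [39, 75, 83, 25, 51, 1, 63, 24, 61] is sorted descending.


Sort descending: [83, 75, 63, 61, 51, 39, 25, 24, 1]
The 7th element (1-indexed) is at index 6.
Value = 25
Final answer: 25


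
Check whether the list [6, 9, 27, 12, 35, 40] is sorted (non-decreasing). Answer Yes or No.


Check consecutive pairs:
  6 <= 9? True
  9 <= 27? True
  27 <= 12? False
  12 <= 35? True
  35 <= 40? True
1 consecutive pair(s) are out of order, so the list is not sorted.
Final answer: No


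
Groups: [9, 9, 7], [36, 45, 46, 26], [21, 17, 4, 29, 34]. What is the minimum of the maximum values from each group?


Find max of each group:
  Group 1: [9, 9, 7] -> max = 9
  Group 2: [36, 45, 46, 26] -> max = 46
  Group 3: [21, 17, 4, 29, 34] -> max = 34
Maxes: [9, 46, 34]
Minimum of maxes = 9
Final answer: 9


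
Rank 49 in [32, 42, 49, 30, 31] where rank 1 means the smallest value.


Sort ascending: [30, 31, 32, 42, 49]
Find 49 in the sorted list.
49 is at position 5 (1-indexed).
Final answer: 5


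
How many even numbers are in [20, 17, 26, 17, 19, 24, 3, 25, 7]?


Check each element:
  20 is even
  17 is odd
  26 is even
  17 is odd
  19 is odd
  24 is even
  3 is odd
  25 is odd
  7 is odd
Evens: [20, 26, 24]
Count of evens = 3
Final answer: 3


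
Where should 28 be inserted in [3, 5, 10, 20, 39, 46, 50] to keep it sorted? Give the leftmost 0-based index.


List is sorted: [3, 5, 10, 20, 39, 46, 50]
We need the leftmost position where 28 can be inserted, i.e. the first index whose element is >= 28 (or the end of the list if none is).
Binary search with low=0, high=7 (0-based indices):
  low=0, high=7, mid=3: a[3]=20 < 28, so low = 4
  low=4, high=7, mid=5: a[5]=46 >= 28, so high = 5
  low=4, high=5, mid=4: a[4]=39 >= 28, so high = 4
Now low = high = 4, so the insertion index is 4.
Final answer: 4


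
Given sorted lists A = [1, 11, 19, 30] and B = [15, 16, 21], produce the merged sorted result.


List A: [1, 11, 19, 30]
List B: [15, 16, 21]
Repeatedly compare the front elements and take the smaller:
  1 vs 15 -> take 1
  11 vs 15 -> take 11
  19 vs 15 -> take 15
  19 vs 16 -> take 16
  19 vs 21 -> take 19
  30 vs 21 -> take 21
  B is exhausted; append the rest of A: [30]
Final answer: [1, 11, 15, 16, 19, 21, 30]


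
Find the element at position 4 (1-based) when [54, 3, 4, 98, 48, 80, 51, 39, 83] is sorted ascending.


Sort ascending: [3, 4, 39, 48, 51, 54, 80, 83, 98]
The 4th element (1-indexed) is at index 3.
Value = 48
Final answer: 48


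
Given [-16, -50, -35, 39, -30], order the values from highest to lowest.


Original list: [-16, -50, -35, 39, -30]
Repeatedly take the largest remaining element:
  Remaining [-16, -50, -35, 39, -30] -> largest is 39
  Remaining [-16, -50, -35, -30] -> largest is -16
  Remaining [-50, -35, -30] -> largest is -30
  Remaining [-50, -35] -> largest is -35
  Remaining [-50] -> largest is -50
Collecting the picks in order gives the descending list.
Final answer: [39, -16, -30, -35, -50]


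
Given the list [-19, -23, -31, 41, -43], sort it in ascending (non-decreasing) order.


Original list: [-19, -23, -31, 41, -43]
Repeatedly take the smallest remaining element:
  Remaining [-19, -23, -31, 41, -43] -> smallest is -43
  Remaining [-19, -23, -31, 41] -> smallest is -31
  Remaining [-19, -23, 41] -> smallest is -23
  Remaining [-19, 41] -> smallest is -19
  Remaining [41] -> smallest is 41
Collecting the picks in order gives the sorted list.
Final answer: [-43, -31, -23, -19, 41]


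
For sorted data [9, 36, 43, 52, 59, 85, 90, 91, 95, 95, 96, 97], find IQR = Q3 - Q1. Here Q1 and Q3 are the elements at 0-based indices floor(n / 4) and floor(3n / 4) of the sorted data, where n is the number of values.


The data has n = 12 elements.
Q1 index = floor(12 / 4) = floor(3) = 3; Q3 index = floor(3 * 12 / 4) = floor(9) = 9
Q1 = element at index 3 = 52
Q3 = element at index 9 = 95
IQR = 95 - 52 = 43
Final answer: 43


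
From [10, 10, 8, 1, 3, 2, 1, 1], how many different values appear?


List all unique values:
Distinct values: [1, 2, 3, 8, 10]
Count = 5
Final answer: 5


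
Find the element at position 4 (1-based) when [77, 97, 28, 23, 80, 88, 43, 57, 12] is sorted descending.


Sort descending: [97, 88, 80, 77, 57, 43, 28, 23, 12]
The 4th element (1-indexed) is at index 3.
Value = 77
Final answer: 77


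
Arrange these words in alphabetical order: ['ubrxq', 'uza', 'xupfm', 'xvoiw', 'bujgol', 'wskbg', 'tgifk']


Compare strings character by character (the first differing letter decides):
  'bujgol' < 'tgifk' since 'b' < 't' at position 1
  'tgifk' < 'ubrxq' since 't' < 'u' at position 1
  'ubrxq' < 'uza' since 'b' < 'z' at position 2
  'uza' < 'wskbg' since 'u' < 'w' at position 1
  'wskbg' < 'xupfm' since 'w' < 'x' at position 1
  'xupfm' < 'xvoiw' since 'u' < 'v' at position 2
Chaining these comparisons gives the alphabetical order.
Final answer: ['bujgol', 'tgifk', 'ubrxq', 'uza', 'wskbg', 'xupfm', 'xvoiw']


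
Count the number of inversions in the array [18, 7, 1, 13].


For each element, count the later elements that are smaller than it:
  18 (index 0): smaller elements after it = [7, 1, 13] -> 3
  7 (index 1): smaller elements after it = [1] -> 1
  1 (index 2): smaller elements after it = [] -> 0
Total inversions = 3 + 1 + 0 = 4
Final answer: 4


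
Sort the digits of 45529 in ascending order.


The number 45529 has digits: 4, 5, 5, 2, 9
Sorted: 2, 4, 5, 5, 9
Joining the sorted digits gives the result.
Final answer: 24559


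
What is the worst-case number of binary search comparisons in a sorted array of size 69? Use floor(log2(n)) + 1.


Binary search halves the search space each step.
Maximum comparisons = floor(log2(69)) + 1
log2(69) = 6.1085
floor(log2(69)) = 6, so 6 + 1 = 7
Final answer: 7


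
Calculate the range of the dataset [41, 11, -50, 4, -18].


Maximum value: 41
Minimum value: -50
Range = 41 - (-50) = 91
Final answer: 91


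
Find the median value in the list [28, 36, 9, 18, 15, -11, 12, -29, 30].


First, sort the list: [-29, -11, 9, 12, 15, 18, 28, 30, 36]
The list has 9 elements (odd count).
The middle index is 4 (0-based), and the element there is 15.
Final answer: 15


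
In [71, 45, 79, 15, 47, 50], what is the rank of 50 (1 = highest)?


Sort descending: [79, 71, 50, 47, 45, 15]
Find 50 in the sorted list.
50 is at position 3.
Final answer: 3


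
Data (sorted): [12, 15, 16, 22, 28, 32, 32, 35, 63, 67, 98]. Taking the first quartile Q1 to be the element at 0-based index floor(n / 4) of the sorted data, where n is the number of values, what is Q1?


The list has n = 11 elements.
Q1 index = floor(11 / 4) = floor(2.75) = 2
Counting from index 0 in the sorted data, the element at index 2 is 16.
Final answer: 16


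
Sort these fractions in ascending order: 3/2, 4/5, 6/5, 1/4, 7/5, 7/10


Convert to decimal for comparison:
  3/2 = 1.5
  4/5 = 0.8
  6/5 = 1.2
  1/4 = 0.25
  7/5 = 1.4
  7/10 = 0.7
Decimals in increasing order: 0.25 < 0.7 < 0.8 < 1.2 < 1.4 < 1.5
Writing each back as its fraction gives the sorted order.
Final answer: 1/4, 7/10, 4/5, 6/5, 7/5, 3/2


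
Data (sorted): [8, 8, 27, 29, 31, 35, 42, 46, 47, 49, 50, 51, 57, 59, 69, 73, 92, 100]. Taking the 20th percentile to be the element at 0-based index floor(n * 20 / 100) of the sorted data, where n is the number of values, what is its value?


The dataset has n = 18 elements.
Index = floor(18 * 20 / 100) = floor(360 / 100) = floor(3.6) = 3
Counting from index 0 in the sorted data, the element at index 3 is 29.
Final answer: 29


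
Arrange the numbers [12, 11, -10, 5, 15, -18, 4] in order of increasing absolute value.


Compute absolute values:
  |12| = 12
  |11| = 11
  |-10| = 10
  |5| = 5
  |15| = 15
  |-18| = 18
  |4| = 4
Absolute values in increasing order: 4 < 5 < 10 < 11 < 12 < 15 < 18
Listing the original numbers in that order gives the answer.
Final answer: [4, 5, -10, 11, 12, 15, -18]


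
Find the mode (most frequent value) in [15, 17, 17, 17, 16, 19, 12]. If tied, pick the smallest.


Count the frequency of each value:
  12 appears 1 time(s)
  15 appears 1 time(s)
  16 appears 1 time(s)
  17 appears 3 time(s)
  19 appears 1 time(s)
Maximum frequency is 3.
Only 17 reaches that frequency, so it is the mode.
Final answer: 17


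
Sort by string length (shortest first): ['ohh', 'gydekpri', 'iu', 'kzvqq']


Compute lengths:
  'ohh' has length 3
  'gydekpri' has length 8
  'iu' has length 2
  'kzvqq' has length 5
Lengths in increasing order: 2 < 3 < 5 < 8
Listing the words in that order gives the answer.
Final answer: ['iu', 'ohh', 'kzvqq', 'gydekpri']


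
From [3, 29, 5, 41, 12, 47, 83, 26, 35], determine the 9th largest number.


Sort descending: [83, 47, 41, 35, 29, 26, 12, 5, 3]
The 9th element (1-indexed) is at index 8.
Value = 3
Final answer: 3


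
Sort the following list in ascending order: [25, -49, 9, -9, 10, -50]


Original list: [25, -49, 9, -9, 10, -50]
Repeatedly take the smallest remaining element:
  Remaining [25, -49, 9, -9, 10, -50] -> smallest is -50
  Remaining [25, -49, 9, -9, 10] -> smallest is -49
  Remaining [25, 9, -9, 10] -> smallest is -9
  Remaining [25, 9, 10] -> smallest is 9
  Remaining [25, 10] -> smallest is 10
  Remaining [25] -> smallest is 25
Collecting the picks in order gives the sorted list.
Final answer: [-50, -49, -9, 9, 10, 25]


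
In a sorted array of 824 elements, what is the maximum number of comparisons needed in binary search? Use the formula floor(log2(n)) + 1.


Binary search halves the search space each step.
Maximum comparisons = floor(log2(824)) + 1
log2(824) = 9.6865
floor(log2(824)) = 9, so 9 + 1 = 10
Final answer: 10


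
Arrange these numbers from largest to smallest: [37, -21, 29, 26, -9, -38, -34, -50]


Original list: [37, -21, 29, 26, -9, -38, -34, -50]
Repeatedly take the largest remaining element:
  Remaining [37, -21, 29, 26, -9, -38, -34, -50] -> largest is 37
  Remaining [-21, 29, 26, -9, -38, -34, -50] -> largest is 29
  Remaining [-21, 26, -9, -38, -34, -50] -> largest is 26
  Remaining [-21, -9, -38, -34, -50] -> largest is -9
  Remaining [-21, -38, -34, -50] -> largest is -21
  Remaining [-38, -34, -50] -> largest is -34
  Remaining [-38, -50] -> largest is -38
  Remaining [-50] -> largest is -50
Collecting the picks in order gives the descending list.
Final answer: [37, 29, 26, -9, -21, -34, -38, -50]


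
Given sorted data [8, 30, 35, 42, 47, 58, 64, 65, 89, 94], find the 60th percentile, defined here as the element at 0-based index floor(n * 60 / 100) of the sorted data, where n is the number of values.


The dataset has n = 10 elements.
Index = floor(10 * 60 / 100) = floor(600 / 100) = floor(6) = 6
Counting from index 0 in the sorted data, the element at index 6 is 64.
Final answer: 64


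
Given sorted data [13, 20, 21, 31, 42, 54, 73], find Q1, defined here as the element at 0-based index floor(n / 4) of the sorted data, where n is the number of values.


The list has n = 7 elements.
Q1 index = floor(7 / 4) = floor(1.75) = 1
Counting from index 0 in the sorted data, the element at index 1 is 20.
Final answer: 20


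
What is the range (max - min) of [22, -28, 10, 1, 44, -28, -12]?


Maximum value: 44
Minimum value: -28
Range = 44 - (-28) = 72
Final answer: 72


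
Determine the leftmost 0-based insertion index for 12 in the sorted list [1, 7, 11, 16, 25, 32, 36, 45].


List is sorted: [1, 7, 11, 16, 25, 32, 36, 45]
We need the leftmost position where 12 can be inserted, i.e. the first index whose element is >= 12 (or the end of the list if none is).
Binary search with low=0, high=8 (0-based indices):
  low=0, high=8, mid=4: a[4]=25 >= 12, so high = 4
  low=0, high=4, mid=2: a[2]=11 < 12, so low = 3
  low=3, high=4, mid=3: a[3]=16 >= 12, so high = 3
Now low = high = 3, so the insertion index is 3.
Final answer: 3


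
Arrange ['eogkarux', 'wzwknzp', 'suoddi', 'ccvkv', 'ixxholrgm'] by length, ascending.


Compute lengths:
  'eogkarux' has length 8
  'wzwknzp' has length 7
  'suoddi' has length 6
  'ccvkv' has length 5
  'ixxholrgm' has length 9
Lengths in increasing order: 5 < 6 < 7 < 8 < 9
Listing the words in that order gives the answer.
Final answer: ['ccvkv', 'suoddi', 'wzwknzp', 'eogkarux', 'ixxholrgm']


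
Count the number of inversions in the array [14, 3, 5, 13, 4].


For each element, count the later elements that are smaller than it:
  14 (index 0): smaller elements after it = [3, 5, 13, 4] -> 4
  3 (index 1): smaller elements after it = [] -> 0
  5 (index 2): smaller elements after it = [4] -> 1
  13 (index 3): smaller elements after it = [4] -> 1
Total inversions = 4 + 0 + 1 + 1 = 6
Final answer: 6


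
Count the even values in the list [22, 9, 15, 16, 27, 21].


Check each element:
  22 is even
  9 is odd
  15 is odd
  16 is even
  27 is odd
  21 is odd
Evens: [22, 16]
Count of evens = 2
Final answer: 2


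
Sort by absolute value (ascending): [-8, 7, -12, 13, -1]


Compute absolute values:
  |-8| = 8
  |7| = 7
  |-12| = 12
  |13| = 13
  |-1| = 1
Absolute values in increasing order: 1 < 7 < 8 < 12 < 13
Listing the original numbers in that order gives the answer.
Final answer: [-1, 7, -8, -12, 13]


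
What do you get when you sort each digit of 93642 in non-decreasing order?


The number 93642 has digits: 9, 3, 6, 4, 2
Sorted: 2, 3, 4, 6, 9
Joining the sorted digits gives the result.
Final answer: 23469


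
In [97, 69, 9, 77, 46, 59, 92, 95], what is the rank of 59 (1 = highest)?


Sort descending: [97, 95, 92, 77, 69, 59, 46, 9]
Find 59 in the sorted list.
59 is at position 6.
Final answer: 6


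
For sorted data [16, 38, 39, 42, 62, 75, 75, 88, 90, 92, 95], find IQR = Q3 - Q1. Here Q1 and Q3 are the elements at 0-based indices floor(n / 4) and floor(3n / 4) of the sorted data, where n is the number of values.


The data has n = 11 elements.
Q1 index = floor(11 / 4) = floor(2.75) = 2; Q3 index = floor(3 * 11 / 4) = floor(8.25) = 8
Q1 = element at index 2 = 39
Q3 = element at index 8 = 90
IQR = 90 - 39 = 51
Final answer: 51


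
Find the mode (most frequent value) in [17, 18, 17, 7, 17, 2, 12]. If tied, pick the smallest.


Count the frequency of each value:
  2 appears 1 time(s)
  7 appears 1 time(s)
  12 appears 1 time(s)
  17 appears 3 time(s)
  18 appears 1 time(s)
Maximum frequency is 3.
Only 17 reaches that frequency, so it is the mode.
Final answer: 17


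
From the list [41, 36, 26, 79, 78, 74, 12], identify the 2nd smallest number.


Sort ascending: [12, 26, 36, 41, 74, 78, 79]
The 2nd element (1-indexed) is at index 1.
Value = 26
Final answer: 26


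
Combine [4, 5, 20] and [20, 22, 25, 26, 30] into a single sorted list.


List A: [4, 5, 20]
List B: [20, 22, 25, 26, 30]
Repeatedly compare the front elements and take the smaller:
  4 vs 20 -> take 4
  5 vs 20 -> take 5
  20 vs 20 -> take 20
  A is exhausted; append the rest of B: [20, 22, 25, 26, 30]
Final answer: [4, 5, 20, 20, 22, 25, 26, 30]


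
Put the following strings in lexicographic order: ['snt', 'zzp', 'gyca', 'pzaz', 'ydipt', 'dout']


Compare strings character by character (the first differing letter decides):
  'dout' < 'gyca' since 'd' < 'g' at position 1
  'gyca' < 'pzaz' since 'g' < 'p' at position 1
  'pzaz' < 'snt' since 'p' < 's' at position 1
  'snt' < 'ydipt' since 's' < 'y' at position 1
  'ydipt' < 'zzp' since 'y' < 'z' at position 1
Chaining these comparisons gives the alphabetical order.
Final answer: ['dout', 'gyca', 'pzaz', 'snt', 'ydipt', 'zzp']


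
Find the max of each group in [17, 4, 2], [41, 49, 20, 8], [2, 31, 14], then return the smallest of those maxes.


Find max of each group:
  Group 1: [17, 4, 2] -> max = 17
  Group 2: [41, 49, 20, 8] -> max = 49
  Group 3: [2, 31, 14] -> max = 31
Maxes: [17, 49, 31]
Minimum of maxes = 17
Final answer: 17


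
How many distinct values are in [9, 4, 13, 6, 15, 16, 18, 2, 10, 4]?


List all unique values:
Distinct values: [2, 4, 6, 9, 10, 13, 15, 16, 18]
Count = 9
Final answer: 9


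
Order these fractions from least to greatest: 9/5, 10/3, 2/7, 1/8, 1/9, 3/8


Convert to decimal for comparison:
  9/5 = 1.8
  10/3 = 3.3333
  2/7 = 0.2857
  1/8 = 0.125
  1/9 = 0.1111
  3/8 = 0.375
Decimals in increasing order: 0.1111 < 0.125 < 0.2857 < 0.375 < 1.8 < 3.3333
Writing each back as its fraction gives the sorted order.
Final answer: 1/9, 1/8, 2/7, 3/8, 9/5, 10/3


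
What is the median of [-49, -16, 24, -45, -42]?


First, sort the list: [-49, -45, -42, -16, 24]
The list has 5 elements (odd count).
The middle index is 2 (0-based), and the element there is -42.
Final answer: -42


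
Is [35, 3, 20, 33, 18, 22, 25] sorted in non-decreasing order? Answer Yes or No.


Check consecutive pairs:
  35 <= 3? False
  3 <= 20? True
  20 <= 33? True
  33 <= 18? False
  18 <= 22? True
  22 <= 25? True
2 consecutive pair(s) are out of order, so the list is not sorted.
Final answer: No


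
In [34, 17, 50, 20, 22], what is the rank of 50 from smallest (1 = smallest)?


Sort ascending: [17, 20, 22, 34, 50]
Find 50 in the sorted list.
50 is at position 5 (1-indexed).
Final answer: 5


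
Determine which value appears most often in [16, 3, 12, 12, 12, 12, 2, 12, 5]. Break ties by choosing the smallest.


Count the frequency of each value:
  2 appears 1 time(s)
  3 appears 1 time(s)
  5 appears 1 time(s)
  12 appears 5 time(s)
  16 appears 1 time(s)
Maximum frequency is 5.
Only 12 reaches that frequency, so it is the mode.
Final answer: 12


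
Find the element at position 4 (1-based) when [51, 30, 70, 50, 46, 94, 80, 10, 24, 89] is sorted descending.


Sort descending: [94, 89, 80, 70, 51, 50, 46, 30, 24, 10]
The 4th element (1-indexed) is at index 3.
Value = 70
Final answer: 70


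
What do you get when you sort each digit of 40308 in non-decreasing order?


The number 40308 has digits: 4, 0, 3, 0, 8
Sorted: 0, 0, 3, 4, 8
Joining the sorted digits gives the result.
Final answer: 00348


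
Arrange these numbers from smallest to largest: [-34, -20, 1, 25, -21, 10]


Original list: [-34, -20, 1, 25, -21, 10]
Repeatedly take the smallest remaining element:
  Remaining [-34, -20, 1, 25, -21, 10] -> smallest is -34
  Remaining [-20, 1, 25, -21, 10] -> smallest is -21
  Remaining [-20, 1, 25, 10] -> smallest is -20
  Remaining [1, 25, 10] -> smallest is 1
  Remaining [25, 10] -> smallest is 10
  Remaining [25] -> smallest is 25
Collecting the picks in order gives the sorted list.
Final answer: [-34, -21, -20, 1, 10, 25]


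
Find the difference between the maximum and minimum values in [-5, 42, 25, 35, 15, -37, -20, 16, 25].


Maximum value: 42
Minimum value: -37
Range = 42 - (-37) = 79
Final answer: 79


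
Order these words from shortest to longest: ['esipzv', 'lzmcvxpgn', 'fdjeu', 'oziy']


Compute lengths:
  'esipzv' has length 6
  'lzmcvxpgn' has length 9
  'fdjeu' has length 5
  'oziy' has length 4
Lengths in increasing order: 4 < 5 < 6 < 9
Listing the words in that order gives the answer.
Final answer: ['oziy', 'fdjeu', 'esipzv', 'lzmcvxpgn']


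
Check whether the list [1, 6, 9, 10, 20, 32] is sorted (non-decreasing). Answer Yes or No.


Check consecutive pairs:
  1 <= 6? True
  6 <= 9? True
  9 <= 10? True
  10 <= 20? True
  20 <= 32? True
Every consecutive pair is in order, so the list is non-decreasing.
Final answer: Yes


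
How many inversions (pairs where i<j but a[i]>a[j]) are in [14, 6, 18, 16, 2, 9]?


For each element, count the later elements that are smaller than it:
  14 (index 0): smaller elements after it = [6, 2, 9] -> 3
  6 (index 1): smaller elements after it = [2] -> 1
  18 (index 2): smaller elements after it = [16, 2, 9] -> 3
  16 (index 3): smaller elements after it = [2, 9] -> 2
  2 (index 4): smaller elements after it = [] -> 0
Total inversions = 3 + 1 + 3 + 2 + 0 = 9
Final answer: 9


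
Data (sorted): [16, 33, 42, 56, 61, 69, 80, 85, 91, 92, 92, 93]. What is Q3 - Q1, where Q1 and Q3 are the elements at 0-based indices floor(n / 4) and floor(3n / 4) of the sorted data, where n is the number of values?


The data has n = 12 elements.
Q1 index = floor(12 / 4) = floor(3) = 3; Q3 index = floor(3 * 12 / 4) = floor(9) = 9
Q1 = element at index 3 = 56
Q3 = element at index 9 = 92
IQR = 92 - 56 = 36
Final answer: 36


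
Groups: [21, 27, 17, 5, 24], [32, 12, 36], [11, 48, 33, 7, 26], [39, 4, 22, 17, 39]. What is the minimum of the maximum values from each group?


Find max of each group:
  Group 1: [21, 27, 17, 5, 24] -> max = 27
  Group 2: [32, 12, 36] -> max = 36
  Group 3: [11, 48, 33, 7, 26] -> max = 48
  Group 4: [39, 4, 22, 17, 39] -> max = 39
Maxes: [27, 36, 48, 39]
Minimum of maxes = 27
Final answer: 27


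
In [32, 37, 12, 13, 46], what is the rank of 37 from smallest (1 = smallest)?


Sort ascending: [12, 13, 32, 37, 46]
Find 37 in the sorted list.
37 is at position 4 (1-indexed).
Final answer: 4


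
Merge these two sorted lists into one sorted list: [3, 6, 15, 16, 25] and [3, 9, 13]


List A: [3, 6, 15, 16, 25]
List B: [3, 9, 13]
Repeatedly compare the front elements and take the smaller:
  3 vs 3 -> take 3
  6 vs 3 -> take 3
  6 vs 9 -> take 6
  15 vs 9 -> take 9
  15 vs 13 -> take 13
  B is exhausted; append the rest of A: [15, 16, 25]
Final answer: [3, 3, 6, 9, 13, 15, 16, 25]


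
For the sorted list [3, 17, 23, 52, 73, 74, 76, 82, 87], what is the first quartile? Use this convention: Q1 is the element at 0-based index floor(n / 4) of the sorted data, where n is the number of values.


The list has n = 9 elements.
Q1 index = floor(9 / 4) = floor(2.25) = 2
Counting from index 0 in the sorted data, the element at index 2 is 23.
Final answer: 23


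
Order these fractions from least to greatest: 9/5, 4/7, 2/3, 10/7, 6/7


Convert to decimal for comparison:
  9/5 = 1.8
  4/7 = 0.5714
  2/3 = 0.6667
  10/7 = 1.4286
  6/7 = 0.8571
Decimals in increasing order: 0.5714 < 0.6667 < 0.8571 < 1.4286 < 1.8
Writing each back as its fraction gives the sorted order.
Final answer: 4/7, 2/3, 6/7, 10/7, 9/5


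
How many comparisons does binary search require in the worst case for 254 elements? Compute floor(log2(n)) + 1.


Binary search halves the search space each step.
Maximum comparisons = floor(log2(254)) + 1
log2(254) = 7.9887
floor(log2(254)) = 7, so 7 + 1 = 8
Final answer: 8


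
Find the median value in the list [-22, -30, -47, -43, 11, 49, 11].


First, sort the list: [-47, -43, -30, -22, 11, 11, 49]
The list has 7 elements (odd count).
The middle index is 3 (0-based), and the element there is -22.
Final answer: -22


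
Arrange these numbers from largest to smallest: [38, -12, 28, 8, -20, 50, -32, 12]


Original list: [38, -12, 28, 8, -20, 50, -32, 12]
Repeatedly take the largest remaining element:
  Remaining [38, -12, 28, 8, -20, 50, -32, 12] -> largest is 50
  Remaining [38, -12, 28, 8, -20, -32, 12] -> largest is 38
  Remaining [-12, 28, 8, -20, -32, 12] -> largest is 28
  Remaining [-12, 8, -20, -32, 12] -> largest is 12
  Remaining [-12, 8, -20, -32] -> largest is 8
  Remaining [-12, -20, -32] -> largest is -12
  Remaining [-20, -32] -> largest is -20
  Remaining [-32] -> largest is -32
Collecting the picks in order gives the descending list.
Final answer: [50, 38, 28, 12, 8, -12, -20, -32]


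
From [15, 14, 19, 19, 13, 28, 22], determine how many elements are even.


Check each element:
  15 is odd
  14 is even
  19 is odd
  19 is odd
  13 is odd
  28 is even
  22 is even
Evens: [14, 28, 22]
Count of evens = 3
Final answer: 3


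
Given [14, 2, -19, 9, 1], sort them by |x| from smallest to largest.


Compute absolute values:
  |14| = 14
  |2| = 2
  |-19| = 19
  |9| = 9
  |1| = 1
Absolute values in increasing order: 1 < 2 < 9 < 14 < 19
Listing the original numbers in that order gives the answer.
Final answer: [1, 2, 9, 14, -19]


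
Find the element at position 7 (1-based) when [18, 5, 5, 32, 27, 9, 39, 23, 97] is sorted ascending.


Sort ascending: [5, 5, 9, 18, 23, 27, 32, 39, 97]
The 7th element (1-indexed) is at index 6.
Value = 32
Final answer: 32


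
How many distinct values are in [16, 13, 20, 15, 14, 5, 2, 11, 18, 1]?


List all unique values:
Distinct values: [1, 2, 5, 11, 13, 14, 15, 16, 18, 20]
Count = 10
Final answer: 10


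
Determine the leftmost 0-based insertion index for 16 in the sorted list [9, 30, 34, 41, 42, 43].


List is sorted: [9, 30, 34, 41, 42, 43]
We need the leftmost position where 16 can be inserted, i.e. the first index whose element is >= 16 (or the end of the list if none is).
Binary search with low=0, high=6 (0-based indices):
  low=0, high=6, mid=3: a[3]=41 >= 16, so high = 3
  low=0, high=3, mid=1: a[1]=30 >= 16, so high = 1
  low=0, high=1, mid=0: a[0]=9 < 16, so low = 1
Now low = high = 1, so the insertion index is 1.
Final answer: 1


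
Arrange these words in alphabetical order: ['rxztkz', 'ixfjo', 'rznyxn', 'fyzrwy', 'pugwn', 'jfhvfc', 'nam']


Compare strings character by character (the first differing letter decides):
  'fyzrwy' < 'ixfjo' since 'f' < 'i' at position 1
  'ixfjo' < 'jfhvfc' since 'i' < 'j' at position 1
  'jfhvfc' < 'nam' since 'j' < 'n' at position 1
  'nam' < 'pugwn' since 'n' < 'p' at position 1
  'pugwn' < 'rxztkz' since 'p' < 'r' at position 1
  'rxztkz' < 'rznyxn' since 'x' < 'z' at position 2
Chaining these comparisons gives the alphabetical order.
Final answer: ['fyzrwy', 'ixfjo', 'jfhvfc', 'nam', 'pugwn', 'rxztkz', 'rznyxn']


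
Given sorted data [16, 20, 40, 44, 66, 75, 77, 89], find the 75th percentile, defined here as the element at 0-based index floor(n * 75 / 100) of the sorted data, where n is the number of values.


The dataset has n = 8 elements.
Index = floor(8 * 75 / 100) = floor(600 / 100) = floor(6) = 6
Counting from index 0 in the sorted data, the element at index 6 is 77.
Final answer: 77


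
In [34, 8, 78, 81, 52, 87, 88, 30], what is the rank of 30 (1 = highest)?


Sort descending: [88, 87, 81, 78, 52, 34, 30, 8]
Find 30 in the sorted list.
30 is at position 7.
Final answer: 7


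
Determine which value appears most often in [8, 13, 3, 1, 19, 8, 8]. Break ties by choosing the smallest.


Count the frequency of each value:
  1 appears 1 time(s)
  3 appears 1 time(s)
  8 appears 3 time(s)
  13 appears 1 time(s)
  19 appears 1 time(s)
Maximum frequency is 3.
Only 8 reaches that frequency, so it is the mode.
Final answer: 8


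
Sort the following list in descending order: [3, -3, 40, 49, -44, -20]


Original list: [3, -3, 40, 49, -44, -20]
Repeatedly take the largest remaining element:
  Remaining [3, -3, 40, 49, -44, -20] -> largest is 49
  Remaining [3, -3, 40, -44, -20] -> largest is 40
  Remaining [3, -3, -44, -20] -> largest is 3
  Remaining [-3, -44, -20] -> largest is -3
  Remaining [-44, -20] -> largest is -20
  Remaining [-44] -> largest is -44
Collecting the picks in order gives the descending list.
Final answer: [49, 40, 3, -3, -20, -44]
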